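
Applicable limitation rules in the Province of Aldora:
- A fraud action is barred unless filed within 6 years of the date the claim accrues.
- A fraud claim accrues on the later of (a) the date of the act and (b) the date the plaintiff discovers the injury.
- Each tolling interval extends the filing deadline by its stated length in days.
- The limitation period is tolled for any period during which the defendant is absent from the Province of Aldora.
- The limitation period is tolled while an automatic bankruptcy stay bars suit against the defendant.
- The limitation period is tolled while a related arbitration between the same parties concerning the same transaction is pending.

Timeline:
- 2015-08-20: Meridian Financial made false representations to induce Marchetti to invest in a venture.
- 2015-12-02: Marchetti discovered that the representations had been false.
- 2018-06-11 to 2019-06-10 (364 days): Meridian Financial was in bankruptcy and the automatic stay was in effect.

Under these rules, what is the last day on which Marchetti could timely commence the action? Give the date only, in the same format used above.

The claim accrued on 2015-12-02 — the later of the 2015-08-20 act and the 2015-12-02 discovery.
The untolled deadline — 6 years after 2015-12-02 — is 2021-12-02.
The period was tolled for 364 days by the automatic bankruptcy stay (2018-06-11 to 2019-06-10), pushing the deadline to 2022-12-01.

2022-12-01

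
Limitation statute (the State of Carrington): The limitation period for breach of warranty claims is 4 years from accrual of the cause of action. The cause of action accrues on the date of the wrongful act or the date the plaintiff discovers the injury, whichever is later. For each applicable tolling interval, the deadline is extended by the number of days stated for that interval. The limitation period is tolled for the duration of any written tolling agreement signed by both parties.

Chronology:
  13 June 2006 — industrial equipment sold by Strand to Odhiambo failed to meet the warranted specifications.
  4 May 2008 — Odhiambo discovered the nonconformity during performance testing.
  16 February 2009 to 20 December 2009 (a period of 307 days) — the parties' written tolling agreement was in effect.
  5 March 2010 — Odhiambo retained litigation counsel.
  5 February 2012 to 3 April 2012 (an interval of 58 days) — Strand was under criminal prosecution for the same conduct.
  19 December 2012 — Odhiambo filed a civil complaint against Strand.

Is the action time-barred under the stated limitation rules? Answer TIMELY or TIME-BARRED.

The claim accrued on 4 May 2008 — the later of the 13 June 2006 act and the 4 May 2008 discovery.
The untolled deadline — 4 years after 4 May 2008 — is 4 May 2012.
Because the written tolling agreement ran from 16 February 2009 to 20 December 2009, the deadline is extended by 307 days to 7 March 2013.
The pending criminal prosecution from 5 February 2012 to 3 April 2012 does not toll the period, because no stated rule makes a criminal prosecution a tolling event.
The other events in the timeline have no effect on the limitation period under the stated rules.
The 19 December 2012 filing precedes the 7 March 2013 deadline; the claim is timely.

TIMELY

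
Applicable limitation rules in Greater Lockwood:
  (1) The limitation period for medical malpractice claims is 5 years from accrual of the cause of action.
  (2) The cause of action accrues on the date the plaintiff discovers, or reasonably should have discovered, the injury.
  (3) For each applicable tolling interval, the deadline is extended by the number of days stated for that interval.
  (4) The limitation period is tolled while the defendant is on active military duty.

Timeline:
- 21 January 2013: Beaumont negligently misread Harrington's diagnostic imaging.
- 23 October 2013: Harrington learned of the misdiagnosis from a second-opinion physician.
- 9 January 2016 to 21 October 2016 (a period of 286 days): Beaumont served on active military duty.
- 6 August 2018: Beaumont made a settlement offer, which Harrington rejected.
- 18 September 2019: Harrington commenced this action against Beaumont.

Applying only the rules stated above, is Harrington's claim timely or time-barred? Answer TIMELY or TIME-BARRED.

Accrual is tied to discovery, so the period began on 23 October 2013 rather than on 21 January 2013 when the act occurred.
5 years from 23 October 2013 is 23 October 2018.
The defendant's active military service from 9 January 2016 to 21 October 2016 tolled the period for 286 days, extending the deadline to 5 August 2019.
None of the other events listed affects the running of the period under the stated rules.
Harrington filed on 18 September 2019, after the 5 August 2019 deadline, so the action is time-barred.

TIME-BARRED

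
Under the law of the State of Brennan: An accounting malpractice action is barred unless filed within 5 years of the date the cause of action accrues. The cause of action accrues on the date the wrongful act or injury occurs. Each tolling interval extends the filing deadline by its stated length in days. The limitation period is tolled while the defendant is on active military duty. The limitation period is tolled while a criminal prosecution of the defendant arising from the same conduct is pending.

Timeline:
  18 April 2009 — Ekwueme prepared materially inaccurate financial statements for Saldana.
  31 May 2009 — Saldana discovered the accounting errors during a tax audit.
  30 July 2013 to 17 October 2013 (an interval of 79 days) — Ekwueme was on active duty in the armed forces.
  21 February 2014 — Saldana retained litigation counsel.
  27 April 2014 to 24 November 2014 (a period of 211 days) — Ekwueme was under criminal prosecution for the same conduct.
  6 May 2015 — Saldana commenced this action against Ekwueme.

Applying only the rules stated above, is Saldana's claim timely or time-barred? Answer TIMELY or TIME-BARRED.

Because the rule ties accrual to occurrence, the claim accrued on 18 April 2009, not on the 31 May 2009 discovery date.
The untolled deadline — 5 years after 18 April 2009 — is 18 April 2014.
The defendant's active military service from 30 July 2013 to 17 October 2013 tolled the period for 79 days, extending the deadline to 6 July 2014.
The pending criminal prosecution from 27 April 2014 to 24 November 2014 tolled the period for 211 days, extending the deadline to 2 February 2015.
None of the other events listed affects the running of the period under the stated rules.
Filing on 6 May 2015 missed the 2 February 2015 deadline — the action is time-barred.

TIME-BARRED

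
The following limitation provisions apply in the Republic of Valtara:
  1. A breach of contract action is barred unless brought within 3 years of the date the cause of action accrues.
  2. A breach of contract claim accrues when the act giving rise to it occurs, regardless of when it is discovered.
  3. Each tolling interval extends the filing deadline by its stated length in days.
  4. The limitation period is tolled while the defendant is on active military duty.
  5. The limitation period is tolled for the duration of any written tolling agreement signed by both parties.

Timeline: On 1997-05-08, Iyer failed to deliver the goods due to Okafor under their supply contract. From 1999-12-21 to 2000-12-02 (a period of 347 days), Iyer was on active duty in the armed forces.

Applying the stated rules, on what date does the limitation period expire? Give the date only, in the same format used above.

2001-04-20

The claim accrued on 1997-05-08, when the wrongful act occurred.
3 years from 1997-05-08 is 2000-05-08.
The period was tolled for 347 days by the defendant's active military service (1999-12-21 to 2000-12-02), pushing the deadline to 2001-04-20.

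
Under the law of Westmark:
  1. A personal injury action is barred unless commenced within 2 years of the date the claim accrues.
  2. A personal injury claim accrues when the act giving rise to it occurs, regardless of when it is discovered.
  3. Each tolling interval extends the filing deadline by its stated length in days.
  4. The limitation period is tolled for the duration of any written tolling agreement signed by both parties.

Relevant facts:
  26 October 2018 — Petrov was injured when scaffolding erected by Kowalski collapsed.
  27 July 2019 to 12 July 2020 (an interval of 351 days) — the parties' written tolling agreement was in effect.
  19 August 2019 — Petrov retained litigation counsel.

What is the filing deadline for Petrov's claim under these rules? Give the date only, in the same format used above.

12 October 2021

The limitation period began to run on 26 October 2018.
2 years from 26 October 2018 is 26 October 2020.
Because the written tolling agreement ran from 27 July 2019 to 12 July 2020, the deadline is extended by 351 days to 12 October 2021.
None of the other events listed affects the running of the period under the stated rules.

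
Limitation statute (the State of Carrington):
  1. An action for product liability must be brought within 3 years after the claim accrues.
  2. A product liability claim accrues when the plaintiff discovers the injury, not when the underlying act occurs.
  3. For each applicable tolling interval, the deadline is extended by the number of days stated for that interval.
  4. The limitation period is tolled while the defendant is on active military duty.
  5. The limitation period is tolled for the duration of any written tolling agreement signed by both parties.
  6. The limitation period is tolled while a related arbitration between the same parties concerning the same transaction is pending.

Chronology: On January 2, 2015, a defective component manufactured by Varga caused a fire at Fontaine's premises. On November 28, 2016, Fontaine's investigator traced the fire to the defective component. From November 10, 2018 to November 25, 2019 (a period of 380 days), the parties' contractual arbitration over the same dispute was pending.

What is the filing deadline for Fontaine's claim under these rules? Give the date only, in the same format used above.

The claim did not accrue until Fontaine discovered the injury on November 28, 2016; the January 2, 2015 act date does not start the clock under the stated rule.
Adding the 3 years base period to November 28, 2016 gives a deadline of November 28, 2019, before any tolling.
The pending related arbitration from November 10, 2018 to November 25, 2019 tolled the period for 380 days, extending the deadline to December 12, 2020.

December 12, 2020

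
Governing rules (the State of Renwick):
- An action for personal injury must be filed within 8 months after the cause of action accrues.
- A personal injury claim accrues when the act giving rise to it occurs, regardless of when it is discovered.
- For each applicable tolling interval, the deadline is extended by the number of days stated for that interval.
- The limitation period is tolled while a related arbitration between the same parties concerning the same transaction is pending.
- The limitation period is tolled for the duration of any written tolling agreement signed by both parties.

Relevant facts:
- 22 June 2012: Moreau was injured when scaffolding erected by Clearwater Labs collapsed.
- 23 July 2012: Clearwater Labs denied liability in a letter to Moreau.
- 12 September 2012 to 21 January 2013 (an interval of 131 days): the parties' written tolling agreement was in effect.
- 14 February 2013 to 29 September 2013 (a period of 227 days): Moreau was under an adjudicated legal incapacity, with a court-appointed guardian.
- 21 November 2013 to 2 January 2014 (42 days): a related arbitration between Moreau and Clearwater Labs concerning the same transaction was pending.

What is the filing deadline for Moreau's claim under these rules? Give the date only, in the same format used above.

3 July 2013

The cause of action accrued on 22 June 2012, the date of the act.
Adding the 8 months base period to 22 June 2012 gives a deadline of 22 February 2013, before any tolling.
Because the written tolling agreement ran from 12 September 2012 to 21 January 2013, the deadline is extended by 131 days to 3 July 2013.
The pending related arbitration starting 21 November 2013 came too late — the period had run on 3 July 2013 — and so does not extend the deadline.
The plaintiff's legal incapacity from 14 February 2013 to 29 September 2013 does not toll the period, because no stated rule makes the plaintiff's incapacity a tolling event.
Nothing else in the chronology tolls or restarts the period.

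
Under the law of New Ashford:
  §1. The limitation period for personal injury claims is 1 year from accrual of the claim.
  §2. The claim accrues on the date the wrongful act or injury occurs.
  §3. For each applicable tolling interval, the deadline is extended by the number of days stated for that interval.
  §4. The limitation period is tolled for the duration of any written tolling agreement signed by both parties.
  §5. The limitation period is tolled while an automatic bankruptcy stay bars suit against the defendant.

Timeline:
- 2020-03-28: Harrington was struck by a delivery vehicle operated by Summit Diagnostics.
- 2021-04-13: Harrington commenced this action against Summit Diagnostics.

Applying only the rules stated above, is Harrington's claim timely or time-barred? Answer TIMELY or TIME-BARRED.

The claim accrued on 2020-03-28, when the wrongful act occurred.
1 year from 2020-03-28 is 2021-03-28.
The 2021-04-13 filing falls after the 2021-03-28 deadline; the claim is time-barred.

TIME-BARRED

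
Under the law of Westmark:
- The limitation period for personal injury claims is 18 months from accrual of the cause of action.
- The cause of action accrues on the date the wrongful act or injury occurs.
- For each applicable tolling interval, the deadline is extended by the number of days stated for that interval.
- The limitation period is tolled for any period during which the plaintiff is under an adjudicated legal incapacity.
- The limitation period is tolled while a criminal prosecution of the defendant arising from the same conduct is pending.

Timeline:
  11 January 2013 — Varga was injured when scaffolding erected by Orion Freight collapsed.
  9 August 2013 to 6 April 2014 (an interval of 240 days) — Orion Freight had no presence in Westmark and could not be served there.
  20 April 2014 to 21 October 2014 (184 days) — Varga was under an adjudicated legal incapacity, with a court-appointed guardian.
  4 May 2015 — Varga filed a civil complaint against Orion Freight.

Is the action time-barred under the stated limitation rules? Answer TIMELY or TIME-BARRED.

The claim accrued on 11 January 2013, when the wrongful act occurred.
18 months from 11 January 2013 is 11 July 2014.
The period was tolled for 184 days by the plaintiff's legal incapacity (20 April 2014 to 21 October 2014), pushing the deadline to 11 January 2015.
The defendant's absence from the jurisdiction from 9 August 2013 to 6 April 2014 does not toll the period, because no stated rule makes the defendant's absence a tolling event.
Filing on 4 May 2015 missed the 11 January 2015 deadline — the action is time-barred.

TIME-BARRED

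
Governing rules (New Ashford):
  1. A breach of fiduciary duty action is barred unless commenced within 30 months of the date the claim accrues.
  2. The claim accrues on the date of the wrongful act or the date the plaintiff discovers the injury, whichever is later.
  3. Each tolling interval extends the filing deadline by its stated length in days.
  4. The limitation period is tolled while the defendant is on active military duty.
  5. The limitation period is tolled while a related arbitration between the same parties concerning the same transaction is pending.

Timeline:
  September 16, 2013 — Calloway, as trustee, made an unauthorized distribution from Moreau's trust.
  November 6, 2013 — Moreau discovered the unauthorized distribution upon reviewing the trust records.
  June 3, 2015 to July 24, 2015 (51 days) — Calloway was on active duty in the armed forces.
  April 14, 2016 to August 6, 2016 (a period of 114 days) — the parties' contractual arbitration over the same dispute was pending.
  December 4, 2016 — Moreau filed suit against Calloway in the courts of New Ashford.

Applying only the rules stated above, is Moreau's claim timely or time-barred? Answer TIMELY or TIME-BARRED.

TIME-BARRED

Because discovery on November 6, 2013 post-dates the September 16, 2013 act, accrual under the later-of rule falls on November 6, 2013.
The untolled deadline — 30 months after November 6, 2013 — is May 6, 2016.
The period was tolled for 51 days by the defendant's active military service (June 3, 2015 to July 24, 2015), pushing the deadline to June 26, 2016.
The pending related arbitration from April 14, 2016 to August 6, 2016 tolled the period for 114 days, extending the deadline to October 18, 2016.
The December 4, 2016 filing falls after the October 18, 2016 deadline; the claim is time-barred.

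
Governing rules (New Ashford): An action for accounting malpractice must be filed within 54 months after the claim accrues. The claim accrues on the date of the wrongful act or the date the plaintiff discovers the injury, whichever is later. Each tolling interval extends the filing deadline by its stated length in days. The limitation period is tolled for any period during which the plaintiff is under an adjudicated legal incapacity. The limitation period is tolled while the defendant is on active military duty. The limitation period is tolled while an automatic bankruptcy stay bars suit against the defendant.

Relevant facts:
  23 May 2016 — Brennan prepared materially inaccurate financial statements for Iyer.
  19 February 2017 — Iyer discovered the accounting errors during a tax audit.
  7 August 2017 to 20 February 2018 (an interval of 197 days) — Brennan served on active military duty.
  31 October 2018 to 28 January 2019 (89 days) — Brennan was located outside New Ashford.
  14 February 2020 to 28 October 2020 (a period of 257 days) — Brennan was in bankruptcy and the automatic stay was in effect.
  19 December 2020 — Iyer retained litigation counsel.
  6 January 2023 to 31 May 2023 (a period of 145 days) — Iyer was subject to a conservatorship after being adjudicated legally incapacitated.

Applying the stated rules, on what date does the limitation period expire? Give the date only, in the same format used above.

The claim accrued on 19 February 2017 — the later of the 23 May 2016 act and the 19 February 2017 discovery.
54 months from 19 February 2017 is 19 August 2021.
The defendant's active military service from 7 August 2017 to 20 February 2018 tolled the period for 197 days, extending the deadline to 4 March 2022.
Because the automatic bankruptcy stay ran from 14 February 2020 to 28 October 2020, the deadline is extended by 257 days to 16 November 2022.
The plaintiff's legal incapacity starting 6 January 2023 came too late — the period had run on 16 November 2022 — and so does not extend the deadline.
The defendant's absence from the jurisdiction from 31 October 2018 to 28 January 2019 does not toll the period, because no stated rule makes the defendant's absence a tolling event.
The other events in the timeline have no effect on the limitation period under the stated rules.

16 November 2022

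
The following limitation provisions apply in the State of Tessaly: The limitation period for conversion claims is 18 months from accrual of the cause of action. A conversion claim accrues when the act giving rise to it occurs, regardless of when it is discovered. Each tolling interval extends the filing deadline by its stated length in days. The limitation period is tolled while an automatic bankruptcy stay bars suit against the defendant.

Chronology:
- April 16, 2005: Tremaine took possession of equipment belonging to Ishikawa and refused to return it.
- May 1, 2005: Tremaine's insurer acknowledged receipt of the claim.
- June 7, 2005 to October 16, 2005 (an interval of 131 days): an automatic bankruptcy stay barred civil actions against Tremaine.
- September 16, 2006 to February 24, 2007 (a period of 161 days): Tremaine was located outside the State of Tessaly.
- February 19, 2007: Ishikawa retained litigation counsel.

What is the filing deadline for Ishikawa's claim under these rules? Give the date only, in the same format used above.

The limitation period began to run on April 16, 2005.
Adding the 18 months base period to April 16, 2005 gives a deadline of October 16, 2006, before any tolling.
The automatic bankruptcy stay from June 7, 2005 to October 16, 2005 tolled the period for 131 days, extending the deadline to February 24, 2007.
No stated provision tolls the period for the defendant's absence, so the interval from September 16, 2006 to February 24, 2007 has no effect on the deadline.
The other events in the timeline have no effect on the limitation period under the stated rules.

February 24, 2007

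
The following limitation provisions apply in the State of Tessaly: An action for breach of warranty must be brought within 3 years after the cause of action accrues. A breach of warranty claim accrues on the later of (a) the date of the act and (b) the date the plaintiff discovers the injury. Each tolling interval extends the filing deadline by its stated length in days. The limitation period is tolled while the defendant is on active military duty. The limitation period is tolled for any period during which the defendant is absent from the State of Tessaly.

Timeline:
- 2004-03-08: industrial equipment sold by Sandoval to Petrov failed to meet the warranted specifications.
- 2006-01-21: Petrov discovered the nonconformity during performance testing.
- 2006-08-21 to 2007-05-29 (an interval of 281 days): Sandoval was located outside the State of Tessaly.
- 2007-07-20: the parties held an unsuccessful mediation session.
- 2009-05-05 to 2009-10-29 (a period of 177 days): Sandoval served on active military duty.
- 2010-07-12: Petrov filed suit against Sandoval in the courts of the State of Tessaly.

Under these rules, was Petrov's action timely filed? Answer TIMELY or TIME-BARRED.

Because discovery on 2006-01-21 post-dates the 2004-03-08 act, accrual under the later-of rule falls on 2006-01-21.
Adding the 3 years base period to 2006-01-21 gives a deadline of 2009-01-21, before any tolling.
The defendant's absence from the jurisdiction from 2006-08-21 to 2007-05-29 tolled the period for 281 days, extending the deadline to 2009-10-29.
The period was tolled for 177 days by the defendant's active military service (2009-05-05 to 2009-10-29), pushing the deadline to 2010-04-24.
Nothing else in the chronology tolls or restarts the period.
Filing on 2010-07-12 missed the 2010-04-24 deadline — the action is time-barred.

TIME-BARRED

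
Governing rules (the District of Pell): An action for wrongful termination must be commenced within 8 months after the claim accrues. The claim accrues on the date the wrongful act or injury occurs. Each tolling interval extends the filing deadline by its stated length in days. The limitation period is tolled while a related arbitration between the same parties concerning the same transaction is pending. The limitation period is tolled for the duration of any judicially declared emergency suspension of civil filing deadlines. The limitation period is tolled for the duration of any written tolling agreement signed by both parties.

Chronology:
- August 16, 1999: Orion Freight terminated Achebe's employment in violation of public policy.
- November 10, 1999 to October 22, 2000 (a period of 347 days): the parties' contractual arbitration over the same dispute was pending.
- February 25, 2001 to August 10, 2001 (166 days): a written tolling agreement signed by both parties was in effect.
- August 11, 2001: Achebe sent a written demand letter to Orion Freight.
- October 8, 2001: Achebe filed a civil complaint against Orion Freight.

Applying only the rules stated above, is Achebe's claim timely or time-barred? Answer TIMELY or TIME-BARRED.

TIME-BARRED

The limitation period began to run on August 16, 1999.
Adding the 8 months base period to August 16, 1999 gives a deadline of April 16, 2000, before any tolling.
Because the pending related arbitration ran from November 10, 1999 to October 22, 2000, the deadline is extended by 347 days to March 29, 2001.
The period was tolled for 166 days by the written tolling agreement (February 25, 2001 to August 10, 2001), pushing the deadline to September 11, 2001.
Nothing else in the chronology tolls or restarts the period.
The October 8, 2001 filing falls after the September 11, 2001 deadline; the claim is time-barred.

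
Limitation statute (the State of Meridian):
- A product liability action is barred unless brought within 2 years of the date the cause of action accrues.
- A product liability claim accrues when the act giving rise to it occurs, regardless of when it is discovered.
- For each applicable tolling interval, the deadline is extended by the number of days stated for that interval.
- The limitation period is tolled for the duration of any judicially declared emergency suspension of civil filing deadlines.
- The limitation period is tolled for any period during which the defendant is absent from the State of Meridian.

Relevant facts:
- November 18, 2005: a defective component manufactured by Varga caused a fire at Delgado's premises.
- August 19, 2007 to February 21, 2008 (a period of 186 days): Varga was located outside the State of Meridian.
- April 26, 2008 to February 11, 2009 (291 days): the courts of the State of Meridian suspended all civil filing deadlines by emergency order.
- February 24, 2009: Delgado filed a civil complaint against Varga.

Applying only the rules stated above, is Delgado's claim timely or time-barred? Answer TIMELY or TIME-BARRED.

The cause of action accrued on November 18, 2005, the date of the act.
The untolled deadline — 2 years after November 18, 2005 — is November 18, 2007.
The defendant's absence from the jurisdiction from August 19, 2007 to February 21, 2008 tolled the period for 186 days, extending the deadline to May 22, 2008.
The emergency suspension of filing deadlines from April 26, 2008 to February 11, 2009 tolled the period for 291 days, extending the deadline to March 9, 2009.
The February 24, 2009 filing precedes the March 9, 2009 deadline; the claim is timely.

TIMELY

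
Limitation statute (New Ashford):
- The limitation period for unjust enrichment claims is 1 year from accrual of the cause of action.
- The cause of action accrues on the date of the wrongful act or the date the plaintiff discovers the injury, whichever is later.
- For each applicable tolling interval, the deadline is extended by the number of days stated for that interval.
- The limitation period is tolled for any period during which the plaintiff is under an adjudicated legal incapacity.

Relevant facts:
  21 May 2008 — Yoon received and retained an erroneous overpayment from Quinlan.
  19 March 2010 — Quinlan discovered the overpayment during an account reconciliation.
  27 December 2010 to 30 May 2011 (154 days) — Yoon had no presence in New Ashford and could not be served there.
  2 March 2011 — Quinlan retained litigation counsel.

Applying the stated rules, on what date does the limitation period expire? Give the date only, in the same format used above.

The claim accrued on 19 March 2010 — the later of the 21 May 2008 act and the 19 March 2010 discovery.
1 year from 19 March 2010 is 19 March 2011.
The defendant's absence from the jurisdiction from 27 December 2010 to 30 May 2011 does not toll the period, because no stated rule makes the defendant's absence a tolling event.
Nothing else in the chronology tolls or restarts the period.

19 March 2011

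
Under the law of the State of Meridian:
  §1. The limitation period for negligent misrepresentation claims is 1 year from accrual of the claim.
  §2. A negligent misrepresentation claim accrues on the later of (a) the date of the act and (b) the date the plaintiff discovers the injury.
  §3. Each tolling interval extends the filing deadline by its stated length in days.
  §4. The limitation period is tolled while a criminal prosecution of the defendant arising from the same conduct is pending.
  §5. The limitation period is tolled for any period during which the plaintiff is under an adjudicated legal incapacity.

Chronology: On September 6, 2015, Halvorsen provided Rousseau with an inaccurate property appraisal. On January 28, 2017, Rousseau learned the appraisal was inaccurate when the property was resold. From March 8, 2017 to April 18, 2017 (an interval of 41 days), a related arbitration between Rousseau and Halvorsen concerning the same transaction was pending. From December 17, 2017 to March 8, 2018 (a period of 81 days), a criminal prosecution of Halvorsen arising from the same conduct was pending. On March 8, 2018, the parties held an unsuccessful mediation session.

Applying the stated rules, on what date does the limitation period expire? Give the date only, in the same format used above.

April 19, 2018

Because discovery on January 28, 2017 post-dates the September 6, 2015 act, accrual under the later-of rule falls on January 28, 2017.
1 year from January 28, 2017 is January 28, 2018.
Because the pending criminal prosecution ran from December 17, 2017 to March 8, 2018, the deadline is extended by 81 days to April 19, 2018.
The pending related arbitration from March 8, 2017 to April 18, 2017 does not toll the period, because no stated rule makes a pending arbitration a tolling event.
None of the other events listed affects the running of the period under the stated rules.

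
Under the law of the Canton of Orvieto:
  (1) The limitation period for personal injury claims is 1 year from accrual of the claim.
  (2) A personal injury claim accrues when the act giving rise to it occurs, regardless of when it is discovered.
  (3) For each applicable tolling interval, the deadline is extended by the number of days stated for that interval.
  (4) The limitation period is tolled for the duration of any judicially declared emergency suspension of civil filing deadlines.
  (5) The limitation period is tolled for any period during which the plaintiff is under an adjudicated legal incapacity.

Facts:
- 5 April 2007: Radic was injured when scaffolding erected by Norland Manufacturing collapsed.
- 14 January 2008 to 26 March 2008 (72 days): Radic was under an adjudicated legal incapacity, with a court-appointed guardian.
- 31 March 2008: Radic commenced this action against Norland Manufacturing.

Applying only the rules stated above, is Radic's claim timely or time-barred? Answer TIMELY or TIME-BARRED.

TIMELY

The claim accrued on 5 April 2007, when the wrongful act occurred.
Adding the 1 year base period to 5 April 2007 gives a deadline of 5 April 2008, before any tolling.
The plaintiff's legal incapacity from 14 January 2008 to 26 March 2008 tolled the period for 72 days, extending the deadline to 16 June 2008.
Radic filed on 31 March 2008, before the 16 June 2008 deadline, so the action is timely.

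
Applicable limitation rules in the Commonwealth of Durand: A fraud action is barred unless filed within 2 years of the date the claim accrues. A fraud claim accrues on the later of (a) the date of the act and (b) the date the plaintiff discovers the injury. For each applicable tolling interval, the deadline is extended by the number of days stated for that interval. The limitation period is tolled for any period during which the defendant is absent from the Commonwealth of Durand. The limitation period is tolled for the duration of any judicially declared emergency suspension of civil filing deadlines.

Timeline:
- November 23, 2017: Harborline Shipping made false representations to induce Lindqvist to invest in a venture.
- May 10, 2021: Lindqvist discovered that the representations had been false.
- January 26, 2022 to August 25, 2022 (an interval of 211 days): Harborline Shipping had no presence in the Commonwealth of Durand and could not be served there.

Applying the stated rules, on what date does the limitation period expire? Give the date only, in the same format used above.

December 7, 2023

Taking the later of the act (November 23, 2017) and discovery (May 10, 2021), the claim accrued on May 10, 2021.
2 years from May 10, 2021 is May 10, 2023.
The defendant's absence from the jurisdiction from January 26, 2022 to August 25, 2022 tolled the period for 211 days, extending the deadline to December 7, 2023.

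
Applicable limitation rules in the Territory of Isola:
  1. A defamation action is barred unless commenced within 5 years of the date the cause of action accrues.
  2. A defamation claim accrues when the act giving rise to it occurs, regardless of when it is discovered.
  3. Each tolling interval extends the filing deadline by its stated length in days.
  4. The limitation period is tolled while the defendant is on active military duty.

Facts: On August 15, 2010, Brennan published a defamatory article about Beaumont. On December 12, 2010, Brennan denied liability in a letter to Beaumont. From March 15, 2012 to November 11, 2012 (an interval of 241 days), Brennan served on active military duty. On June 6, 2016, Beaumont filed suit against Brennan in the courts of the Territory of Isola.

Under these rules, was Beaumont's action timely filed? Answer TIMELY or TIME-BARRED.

The claim accrued on August 15, 2010, when the wrongful act occurred.
Adding the 5 years base period to August 15, 2010 gives a deadline of August 15, 2015, before any tolling.
The defendant's active military service from March 15, 2012 to November 11, 2012 tolled the period for 241 days, extending the deadline to April 12, 2016.
Nothing else in the chronology tolls or restarts the period.
Beaumont filed on June 6, 2016, after the April 12, 2016 deadline, so the action is time-barred.

TIME-BARRED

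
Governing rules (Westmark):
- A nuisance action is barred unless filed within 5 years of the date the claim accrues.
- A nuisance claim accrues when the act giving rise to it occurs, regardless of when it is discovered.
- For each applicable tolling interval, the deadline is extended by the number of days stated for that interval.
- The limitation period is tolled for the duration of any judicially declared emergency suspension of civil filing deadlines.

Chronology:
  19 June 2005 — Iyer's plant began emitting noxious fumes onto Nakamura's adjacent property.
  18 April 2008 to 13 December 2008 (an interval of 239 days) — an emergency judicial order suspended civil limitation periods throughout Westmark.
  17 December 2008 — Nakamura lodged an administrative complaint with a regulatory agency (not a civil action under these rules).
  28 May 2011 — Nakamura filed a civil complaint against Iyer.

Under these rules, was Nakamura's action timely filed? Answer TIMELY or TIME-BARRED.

TIME-BARRED

The claim accrued on 19 June 2005, when the wrongful act occurred.
5 years from 19 June 2005 is 19 June 2010.
The emergency suspension of filing deadlines from 18 April 2008 to 13 December 2008 tolled the period for 239 days, extending the deadline to 13 February 2011.
The other events in the timeline have no effect on the limitation period under the stated rules.
Nakamura filed on 28 May 2011, after the 13 February 2011 deadline, so the action is time-barred.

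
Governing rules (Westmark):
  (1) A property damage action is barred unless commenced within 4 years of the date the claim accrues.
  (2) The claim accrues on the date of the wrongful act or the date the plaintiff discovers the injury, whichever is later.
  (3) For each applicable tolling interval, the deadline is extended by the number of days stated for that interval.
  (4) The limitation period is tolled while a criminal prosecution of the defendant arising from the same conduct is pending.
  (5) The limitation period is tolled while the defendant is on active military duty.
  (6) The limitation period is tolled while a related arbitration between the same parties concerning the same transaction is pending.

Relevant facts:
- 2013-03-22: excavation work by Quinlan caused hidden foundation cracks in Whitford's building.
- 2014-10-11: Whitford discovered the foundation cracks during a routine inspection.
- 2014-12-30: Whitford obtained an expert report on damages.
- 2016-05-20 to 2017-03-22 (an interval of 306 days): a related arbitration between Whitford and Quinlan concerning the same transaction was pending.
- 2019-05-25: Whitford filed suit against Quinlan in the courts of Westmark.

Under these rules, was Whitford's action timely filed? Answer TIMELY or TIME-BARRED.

Taking the later of the act (2013-03-22) and discovery (2014-10-11), the claim accrued on 2014-10-11.
4 years from 2014-10-11 is 2018-10-11.
The pending related arbitration from 2016-05-20 to 2017-03-22 tolled the period for 306 days, extending the deadline to 2019-08-13.
Nothing else in the chronology tolls or restarts the period.
Filing on 2019-05-25 beat the 2019-08-13 deadline — the action is timely.

TIMELY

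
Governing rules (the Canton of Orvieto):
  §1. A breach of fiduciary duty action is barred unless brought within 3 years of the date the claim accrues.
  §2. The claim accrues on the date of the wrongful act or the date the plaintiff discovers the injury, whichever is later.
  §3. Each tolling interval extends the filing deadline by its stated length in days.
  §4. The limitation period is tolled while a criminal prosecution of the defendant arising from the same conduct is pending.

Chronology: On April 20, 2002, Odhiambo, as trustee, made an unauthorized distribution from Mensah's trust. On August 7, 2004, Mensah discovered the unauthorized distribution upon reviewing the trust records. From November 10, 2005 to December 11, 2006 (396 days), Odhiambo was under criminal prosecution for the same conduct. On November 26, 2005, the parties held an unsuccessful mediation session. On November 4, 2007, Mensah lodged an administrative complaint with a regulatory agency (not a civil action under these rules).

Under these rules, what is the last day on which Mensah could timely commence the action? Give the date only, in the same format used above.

September 6, 2008

Taking the later of the act (April 20, 2002) and discovery (August 7, 2004), the claim accrued on August 7, 2004.
The untolled deadline — 3 years after August 7, 2004 — is August 7, 2007.
The pending criminal prosecution from November 10, 2005 to December 11, 2006 tolled the period for 396 days, extending the deadline to September 6, 2008.
None of the other events listed affects the running of the period under the stated rules.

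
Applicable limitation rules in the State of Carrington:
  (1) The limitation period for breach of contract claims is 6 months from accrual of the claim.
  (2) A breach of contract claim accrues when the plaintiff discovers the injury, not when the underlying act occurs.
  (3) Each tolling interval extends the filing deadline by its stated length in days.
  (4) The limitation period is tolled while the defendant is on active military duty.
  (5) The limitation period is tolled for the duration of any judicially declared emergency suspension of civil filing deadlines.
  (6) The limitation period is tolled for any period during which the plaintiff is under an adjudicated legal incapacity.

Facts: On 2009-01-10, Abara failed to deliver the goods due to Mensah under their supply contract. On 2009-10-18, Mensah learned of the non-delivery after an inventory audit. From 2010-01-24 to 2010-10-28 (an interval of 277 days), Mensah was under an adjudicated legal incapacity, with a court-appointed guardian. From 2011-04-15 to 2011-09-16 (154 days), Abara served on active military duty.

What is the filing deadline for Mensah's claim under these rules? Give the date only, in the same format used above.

2011-01-20

Under the discovery rule, the claim accrued on 2009-10-18, when Mensah discovered the injury — not on the 2009-01-10 date of the underlying act.
6 months from 2009-10-18 is 2010-04-18.
The plaintiff's legal incapacity from 2010-01-24 to 2010-10-28 tolled the period for 277 days, extending the deadline to 2011-01-20.
The defendant's active military service from 2011-04-15 to 2011-09-16 began after the period had already run on 2011-01-20, so it has no tolling effect.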